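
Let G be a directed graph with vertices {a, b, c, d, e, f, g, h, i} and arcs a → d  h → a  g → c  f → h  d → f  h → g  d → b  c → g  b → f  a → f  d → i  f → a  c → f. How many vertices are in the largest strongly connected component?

{a, b, c, d, f, g, h} are all mutually reachable — one SCC of size 7.
{i} is an SCC by itself.
{e} is an SCC by itself.
The largest has 7 vertices.

7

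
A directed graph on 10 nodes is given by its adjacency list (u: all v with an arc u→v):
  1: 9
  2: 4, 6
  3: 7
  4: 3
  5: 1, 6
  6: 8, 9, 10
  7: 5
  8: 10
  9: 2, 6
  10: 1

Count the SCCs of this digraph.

1

{1, 2, 3, 4, 5, 6, 7, 8, 9, 10} are all mutually reachable — one SCC of size 10.
That gives 1 strongly connected component.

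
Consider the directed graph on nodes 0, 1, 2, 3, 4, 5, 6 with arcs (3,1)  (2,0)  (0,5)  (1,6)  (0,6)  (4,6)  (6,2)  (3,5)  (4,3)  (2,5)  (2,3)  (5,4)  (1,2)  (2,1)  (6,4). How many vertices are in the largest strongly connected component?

{0, 1, 2, 3, 4, 5, 6} are all mutually reachable — one SCC of size 7.
The largest has 7 vertices.

7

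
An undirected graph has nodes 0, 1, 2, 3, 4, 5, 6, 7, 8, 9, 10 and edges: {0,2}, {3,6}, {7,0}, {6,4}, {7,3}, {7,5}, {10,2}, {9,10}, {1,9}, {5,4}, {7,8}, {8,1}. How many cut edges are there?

0

The edges on the cycle 7-3-6-4-5-7 are not bridges since each lies on that cycle.
Every edge lies on some cycle, so there are no bridges.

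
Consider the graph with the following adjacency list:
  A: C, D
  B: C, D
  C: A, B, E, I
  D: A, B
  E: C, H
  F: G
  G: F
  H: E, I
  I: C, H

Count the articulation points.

Removing C increases the component count from 2 to 3, so C is a cut vertex.
By contrast removing E leaves 2 components; it is not a cut vertex. No other vertex is a cut vertex either.

1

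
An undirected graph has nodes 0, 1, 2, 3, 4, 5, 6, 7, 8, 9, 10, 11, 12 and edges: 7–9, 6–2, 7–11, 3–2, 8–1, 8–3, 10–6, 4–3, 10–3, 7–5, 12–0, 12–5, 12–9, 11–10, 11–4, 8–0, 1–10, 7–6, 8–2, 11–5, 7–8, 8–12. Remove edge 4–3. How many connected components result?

4 and 3 are still connected via 4-11-10-3, so the component count stays at 1.

1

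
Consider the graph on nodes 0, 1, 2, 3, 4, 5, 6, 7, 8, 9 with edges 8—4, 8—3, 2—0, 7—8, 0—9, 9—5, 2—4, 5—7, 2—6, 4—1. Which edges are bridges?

1-4, 2-6, 3-8

The edges on the cycle 2-0-9-5-7-8-4-2 are not bridges since each lies on that cycle.
But removing 2—6 disconnects 2 from 6; removing 1—4 disconnects 1 from 4; removing 3—8 disconnects 3 from 8 — these are bridges.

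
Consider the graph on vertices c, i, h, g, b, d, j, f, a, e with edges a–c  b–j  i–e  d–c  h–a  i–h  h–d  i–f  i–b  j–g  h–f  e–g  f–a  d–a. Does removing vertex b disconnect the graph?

No

Deleting b leaves 1 component (was 1) (its neighbors i, j remain connected to each other), so b is not a cut vertex.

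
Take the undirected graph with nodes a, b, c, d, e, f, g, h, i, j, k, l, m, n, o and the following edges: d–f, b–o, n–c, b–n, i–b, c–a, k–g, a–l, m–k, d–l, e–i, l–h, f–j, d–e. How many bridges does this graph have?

6

The edges on the cycle d-e-i-b-n-c-a-l-d are not bridges since each lies on that cycle.
But removing f–j disconnects f from j; removing k–g disconnects k from g; removing o–b disconnects o from b; removing h–l disconnects h from l — these are bridges.
In total 6 edges are bridges.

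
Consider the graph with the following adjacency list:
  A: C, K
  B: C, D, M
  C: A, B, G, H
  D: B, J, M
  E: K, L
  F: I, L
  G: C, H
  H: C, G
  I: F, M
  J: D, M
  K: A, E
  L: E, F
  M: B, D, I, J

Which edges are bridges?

none

The edges on the cycle C-G-H-C are not bridges since each lies on that cycle.
Every edge lies on some cycle, so there are no bridges.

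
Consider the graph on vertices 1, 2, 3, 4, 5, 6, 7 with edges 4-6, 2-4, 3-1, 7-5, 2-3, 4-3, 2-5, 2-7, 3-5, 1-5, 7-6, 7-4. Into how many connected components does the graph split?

Starting from 1 we can reach 1, 2, 3, 4, 5, 6, 7. That is one component of size 7.
Total: 1 component.

1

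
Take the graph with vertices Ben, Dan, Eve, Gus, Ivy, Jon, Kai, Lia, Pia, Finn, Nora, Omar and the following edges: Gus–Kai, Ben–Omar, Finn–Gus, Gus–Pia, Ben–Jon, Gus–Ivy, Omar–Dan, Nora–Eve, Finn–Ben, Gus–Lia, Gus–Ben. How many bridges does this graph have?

8

The edges on the cycle Finn-Gus-Ben-Finn are not bridges since each lies on that cycle.
But removing Gus–Pia disconnects Gus from Pia; removing Gus–Ivy disconnects Gus from Ivy; removing Gus–Kai disconnects Gus from Kai; removing Ben–Omar disconnects Ben from Omar — these are bridges.
In total 8 edges are bridges.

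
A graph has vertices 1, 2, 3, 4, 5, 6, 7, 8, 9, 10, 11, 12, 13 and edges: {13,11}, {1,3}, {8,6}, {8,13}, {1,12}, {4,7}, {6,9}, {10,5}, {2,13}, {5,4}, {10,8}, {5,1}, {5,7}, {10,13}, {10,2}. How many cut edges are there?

7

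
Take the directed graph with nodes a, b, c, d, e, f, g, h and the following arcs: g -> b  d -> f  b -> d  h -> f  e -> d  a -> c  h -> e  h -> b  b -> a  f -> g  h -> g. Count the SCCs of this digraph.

5

{b, d, f, g} are all mutually reachable — one SCC of size 4.
{c} is an SCC by itself.
{e} is an SCC by itself.
{h} is an SCC by itself.
{a} is an SCC by itself.
That gives 5 strongly connected components.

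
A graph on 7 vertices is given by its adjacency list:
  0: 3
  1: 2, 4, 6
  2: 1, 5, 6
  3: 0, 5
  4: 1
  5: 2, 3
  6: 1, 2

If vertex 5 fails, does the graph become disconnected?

Deleting 5 raises the number of components from 1 to 2, so 5 is a cut vertex.

Yes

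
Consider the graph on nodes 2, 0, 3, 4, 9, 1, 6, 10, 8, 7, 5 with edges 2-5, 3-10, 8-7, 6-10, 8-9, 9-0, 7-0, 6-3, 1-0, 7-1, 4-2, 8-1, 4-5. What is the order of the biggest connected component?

5

Starting from 2 we can reach 2, 4, 5. That is one component of size 3.
Starting from 3 we can reach 3, 6, 10. That is one component of size 3.
Starting from 0 we can reach 0, 1, 7, 8, 9. That is one component of size 5.
The largest has 5 vertices.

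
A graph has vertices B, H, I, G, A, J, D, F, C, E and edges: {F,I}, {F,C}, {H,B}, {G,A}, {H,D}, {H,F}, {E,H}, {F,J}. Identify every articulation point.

Removing F increases the component count from 2 to 5, so F is a cut vertex.
Removing H increases the component count from 2 to 5, so H is a cut vertex.
By contrast removing G leaves 2 components; it is not a cut vertex. No other vertex is a cut vertex either.

F, H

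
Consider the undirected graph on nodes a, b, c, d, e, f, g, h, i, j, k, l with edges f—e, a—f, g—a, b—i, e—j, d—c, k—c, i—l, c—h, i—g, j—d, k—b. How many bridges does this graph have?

2

The edges on the cycle k-b-i-g-a-f-e-j-d-c-k are not bridges since each lies on that cycle.
But removing c—h disconnects c from h; removing i—l disconnects i from l — these are bridges.
That makes 2 bridges.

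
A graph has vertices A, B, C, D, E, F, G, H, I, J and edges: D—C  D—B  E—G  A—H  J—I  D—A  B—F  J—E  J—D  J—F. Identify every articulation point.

A, D, E, J

Removing A increases the component count from 1 to 2, so A is a cut vertex.
Removing D increases the component count from 1 to 3, so D is a cut vertex.
Removing E increases the component count from 1 to 2, so E is a cut vertex.
Likewise J is a cut vertex.
By contrast removing B leaves 1 component; it is not a cut vertex. No other vertex is a cut vertex either.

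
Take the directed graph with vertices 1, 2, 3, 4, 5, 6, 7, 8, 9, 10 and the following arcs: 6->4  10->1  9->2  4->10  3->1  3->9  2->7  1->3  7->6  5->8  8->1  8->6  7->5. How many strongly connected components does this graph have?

{1, 2, 3, 4, 5, 6, 7, 8, 9, 10} are all mutually reachable — one SCC of size 10.
That gives 1 strongly connected component.

1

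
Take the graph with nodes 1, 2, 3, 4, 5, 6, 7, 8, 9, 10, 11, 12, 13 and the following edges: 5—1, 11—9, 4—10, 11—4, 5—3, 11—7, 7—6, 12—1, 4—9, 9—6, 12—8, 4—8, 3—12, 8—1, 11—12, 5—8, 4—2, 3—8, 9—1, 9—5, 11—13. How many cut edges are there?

3

The edges on the cycle 5-3-12-1-5 are not bridges since each lies on that cycle.
But removing 11—13 disconnects 11 from 13; removing 10—4 disconnects 10 from 4; removing 2—4 disconnects 2 from 4 — these are bridges.
That makes 3 bridges.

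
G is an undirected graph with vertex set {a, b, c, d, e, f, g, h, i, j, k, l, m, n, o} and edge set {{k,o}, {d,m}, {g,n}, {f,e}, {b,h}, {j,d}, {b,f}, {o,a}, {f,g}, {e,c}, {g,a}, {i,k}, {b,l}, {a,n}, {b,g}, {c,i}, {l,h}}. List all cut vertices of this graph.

Removing b increases the component count from 2 to 3, so b is a cut vertex.
Removing d increases the component count from 2 to 3, so d is a cut vertex.
By contrast removing f leaves 2 components; it is not a cut vertex. No other vertex is a cut vertex either.

b, d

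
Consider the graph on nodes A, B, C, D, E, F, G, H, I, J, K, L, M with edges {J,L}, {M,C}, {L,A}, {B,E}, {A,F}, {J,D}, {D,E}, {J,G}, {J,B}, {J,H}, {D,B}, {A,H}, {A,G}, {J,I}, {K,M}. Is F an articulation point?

Deleting F leaves 2 components (was 2), so F is not a cut vertex.

No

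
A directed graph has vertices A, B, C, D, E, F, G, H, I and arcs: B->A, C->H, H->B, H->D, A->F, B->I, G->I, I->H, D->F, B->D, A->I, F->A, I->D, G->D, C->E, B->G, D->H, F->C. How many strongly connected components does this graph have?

2

{A, B, C, D, F, G, H, I} are all mutually reachable — one SCC of size 8.
{E} is an SCC by itself.
That gives 2 strongly connected components.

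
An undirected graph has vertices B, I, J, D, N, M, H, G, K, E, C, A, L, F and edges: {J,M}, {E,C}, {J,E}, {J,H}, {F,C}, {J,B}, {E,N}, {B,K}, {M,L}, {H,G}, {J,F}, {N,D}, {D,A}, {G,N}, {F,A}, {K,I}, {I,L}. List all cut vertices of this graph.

Removing J increases the component count from 1 to 2, so J is a cut vertex.
By contrast removing B leaves 1 component; it is not a cut vertex. No other vertex is a cut vertex either.

J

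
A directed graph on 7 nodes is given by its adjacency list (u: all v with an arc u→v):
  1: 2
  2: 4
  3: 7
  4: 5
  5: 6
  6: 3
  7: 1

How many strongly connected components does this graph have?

1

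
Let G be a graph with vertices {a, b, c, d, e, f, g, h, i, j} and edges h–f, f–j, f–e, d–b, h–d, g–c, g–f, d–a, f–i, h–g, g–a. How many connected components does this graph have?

1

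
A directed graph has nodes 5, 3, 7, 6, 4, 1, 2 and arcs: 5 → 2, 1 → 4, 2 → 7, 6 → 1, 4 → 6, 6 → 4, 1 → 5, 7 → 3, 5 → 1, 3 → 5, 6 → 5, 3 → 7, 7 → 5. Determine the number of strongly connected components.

1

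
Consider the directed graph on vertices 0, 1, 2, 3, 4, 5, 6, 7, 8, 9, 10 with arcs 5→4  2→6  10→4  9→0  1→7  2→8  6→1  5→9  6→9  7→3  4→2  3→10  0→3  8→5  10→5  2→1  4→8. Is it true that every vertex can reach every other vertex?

From 9 we can reach every vertex (0, 1, 2, 3, 4, 5, 6, 7, 8, 9, 10), and every vertex can reach 9 (0, 1, 2, 3, 4, 5, 6, 7, 8, 9, 10). So the whole graph is one strongly connected component.

Yes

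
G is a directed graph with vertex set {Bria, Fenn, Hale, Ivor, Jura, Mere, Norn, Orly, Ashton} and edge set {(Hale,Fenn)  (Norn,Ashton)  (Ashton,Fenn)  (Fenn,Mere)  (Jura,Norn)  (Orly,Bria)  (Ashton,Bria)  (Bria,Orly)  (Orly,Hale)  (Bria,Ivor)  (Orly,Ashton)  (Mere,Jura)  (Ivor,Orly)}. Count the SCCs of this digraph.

{Bria, Fenn, Hale, Ivor, Jura, Mere, Norn, Orly, Ashton} are all mutually reachable — one SCC of size 9.
That gives 1 strongly connected component.

1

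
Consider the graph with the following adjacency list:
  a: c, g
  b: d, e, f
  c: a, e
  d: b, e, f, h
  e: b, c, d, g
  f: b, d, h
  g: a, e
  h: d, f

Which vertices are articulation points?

e

Removing e increases the component count from 1 to 2, so e is a cut vertex.
By contrast removing d leaves 1 component; it is not a cut vertex. No other vertex is a cut vertex either.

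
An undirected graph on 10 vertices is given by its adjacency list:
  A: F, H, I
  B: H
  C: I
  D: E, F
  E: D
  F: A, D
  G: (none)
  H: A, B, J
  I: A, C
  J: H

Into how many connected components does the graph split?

2

G is isolated — a component by itself.
Starting from A we can reach A, B, C, D, E, F, H, I, J. That is one component of size 9.
Total: 2 components.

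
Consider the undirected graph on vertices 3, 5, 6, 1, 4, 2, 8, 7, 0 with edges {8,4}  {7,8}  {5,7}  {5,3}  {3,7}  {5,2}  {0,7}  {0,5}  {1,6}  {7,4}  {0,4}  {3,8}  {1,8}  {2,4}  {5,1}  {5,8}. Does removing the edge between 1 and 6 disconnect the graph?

Removing 1—6 leaves no path between 1 and 6: the component count goes from 1 to 2. So it is a bridge.

Yes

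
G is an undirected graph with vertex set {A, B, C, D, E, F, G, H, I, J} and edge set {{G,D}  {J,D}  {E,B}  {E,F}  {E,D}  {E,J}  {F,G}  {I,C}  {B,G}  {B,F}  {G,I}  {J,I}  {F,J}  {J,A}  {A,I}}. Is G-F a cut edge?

No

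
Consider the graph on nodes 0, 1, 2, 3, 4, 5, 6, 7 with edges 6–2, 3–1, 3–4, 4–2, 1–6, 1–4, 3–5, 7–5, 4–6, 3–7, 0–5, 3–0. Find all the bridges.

none

The edges on the cycle 3-0-5-3 are not bridges since each lies on that cycle.
Every edge lies on some cycle, so there are no bridges.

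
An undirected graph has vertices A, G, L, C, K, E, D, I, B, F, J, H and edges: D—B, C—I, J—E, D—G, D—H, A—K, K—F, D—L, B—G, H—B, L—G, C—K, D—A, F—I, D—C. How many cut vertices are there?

Removing D increases the component count from 2 to 3, so D is a cut vertex.
By contrast removing J leaves 2 components; it is not a cut vertex. No other vertex is a cut vertex either.

1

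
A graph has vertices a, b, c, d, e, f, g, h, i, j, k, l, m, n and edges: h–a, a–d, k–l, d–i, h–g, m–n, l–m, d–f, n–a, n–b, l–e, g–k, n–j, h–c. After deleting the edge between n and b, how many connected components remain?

Before removal there is 1 component.
n–b is a bridge — removing it separates n's side from b's side.
After removal: 2 components.

2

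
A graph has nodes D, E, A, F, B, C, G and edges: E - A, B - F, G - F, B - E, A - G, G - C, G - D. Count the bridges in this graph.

2

The edges on the cycle B-E-A-G-F-B are not bridges since each lies on that cycle.
But removing G - D disconnects G from D; removing G - C disconnects G from C — these are bridges.
That makes 2 bridges.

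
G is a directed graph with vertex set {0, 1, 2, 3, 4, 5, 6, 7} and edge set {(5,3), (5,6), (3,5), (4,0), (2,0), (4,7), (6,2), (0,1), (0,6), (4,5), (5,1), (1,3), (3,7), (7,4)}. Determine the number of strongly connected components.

{0, 1, 2, 3, 4, 5, 6, 7} are all mutually reachable — one SCC of size 8.
That gives 1 strongly connected component.

1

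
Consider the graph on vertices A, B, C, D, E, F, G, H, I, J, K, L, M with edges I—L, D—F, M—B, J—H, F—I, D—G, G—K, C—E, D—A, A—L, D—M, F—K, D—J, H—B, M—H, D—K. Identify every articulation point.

Removing D increases the component count from 2 to 3, so D is a cut vertex.
By contrast removing J leaves 2 components; it is not a cut vertex. No other vertex is a cut vertex either.

D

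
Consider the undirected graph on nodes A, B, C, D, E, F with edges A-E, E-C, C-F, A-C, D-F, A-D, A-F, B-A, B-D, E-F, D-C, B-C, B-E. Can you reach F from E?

From E we can reach A, B, C, D, E, F, which includes F.

Yes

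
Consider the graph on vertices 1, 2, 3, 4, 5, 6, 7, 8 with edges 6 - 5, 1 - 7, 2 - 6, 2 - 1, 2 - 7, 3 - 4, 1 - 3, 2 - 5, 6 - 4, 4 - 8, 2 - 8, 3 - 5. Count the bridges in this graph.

The edges on the cycle 2-1-3-4-6-2 are not bridges since each lies on that cycle.
Every edge lies on some cycle, so there are no bridges.

0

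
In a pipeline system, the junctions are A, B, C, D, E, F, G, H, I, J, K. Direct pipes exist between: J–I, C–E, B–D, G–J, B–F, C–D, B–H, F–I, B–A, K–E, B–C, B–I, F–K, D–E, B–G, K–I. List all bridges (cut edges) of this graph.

A-B, B-H

The edges on the cycle B-C-D-E-K-F-B are not bridges since each lies on that cycle.
But removing A–B disconnects A from B; removing B–H disconnects B from H — these are bridges.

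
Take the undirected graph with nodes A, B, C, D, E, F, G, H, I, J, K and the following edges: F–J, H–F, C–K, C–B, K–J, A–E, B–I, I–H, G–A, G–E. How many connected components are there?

3

D is isolated — a component by itself.
Starting from A we can reach A, E, G. That is one component of size 3.
Starting from B we can reach B, C, F, H, I, J, K. That is one component of size 7.
Total: 3 components.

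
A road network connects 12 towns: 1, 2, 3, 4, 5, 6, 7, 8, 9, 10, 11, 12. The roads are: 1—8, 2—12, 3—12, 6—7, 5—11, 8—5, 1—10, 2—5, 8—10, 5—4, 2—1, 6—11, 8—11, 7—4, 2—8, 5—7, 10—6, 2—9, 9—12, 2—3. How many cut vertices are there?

1

Removing 2 increases the component count from 1 to 2, so 2 is a cut vertex.
By contrast removing 12 leaves 1 component; it is not a cut vertex. No other vertex is a cut vertex either.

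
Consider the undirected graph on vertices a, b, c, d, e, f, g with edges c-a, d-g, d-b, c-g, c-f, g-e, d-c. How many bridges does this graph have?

4

The edges on the cycle d-c-g-d are not bridges since each lies on that cycle.
But removing c-a disconnects c from a; removing g-e disconnects g from e; removing f-c disconnects f from c; removing d-b disconnects d from b — these are bridges.
That makes 4 bridges.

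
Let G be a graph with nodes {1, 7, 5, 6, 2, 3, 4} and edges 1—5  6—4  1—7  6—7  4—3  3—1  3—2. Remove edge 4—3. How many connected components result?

1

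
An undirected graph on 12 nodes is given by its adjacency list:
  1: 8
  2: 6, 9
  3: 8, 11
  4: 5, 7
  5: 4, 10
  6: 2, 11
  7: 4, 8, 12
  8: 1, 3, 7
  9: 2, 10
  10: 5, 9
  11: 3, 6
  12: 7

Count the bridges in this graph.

The edges on the cycle 3-8-7-4-5-10-9-2-6-11-3 are not bridges since each lies on that cycle.
But removing 8-1 disconnects 8 from 1; removing 7-12 disconnects 7 from 12 — these are bridges.
That makes 2 bridges.

2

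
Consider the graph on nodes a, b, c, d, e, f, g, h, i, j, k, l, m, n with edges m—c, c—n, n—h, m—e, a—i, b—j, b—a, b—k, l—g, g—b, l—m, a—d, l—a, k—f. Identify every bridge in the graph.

a-d, a-i, b-j, b-k, c-m, c-n, e-m, f-k, h-n, l-m

The edges on the cycle l-g-b-a-l are not bridges since each lies on that cycle.
But removing a—d disconnects a from d; removing b—k disconnects b from k; removing m—e disconnects m from e; removing c—n disconnects c from n — these are bridges.
In total 10 edges are bridges.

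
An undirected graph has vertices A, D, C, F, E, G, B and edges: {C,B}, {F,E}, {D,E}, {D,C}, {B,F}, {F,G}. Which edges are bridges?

F-G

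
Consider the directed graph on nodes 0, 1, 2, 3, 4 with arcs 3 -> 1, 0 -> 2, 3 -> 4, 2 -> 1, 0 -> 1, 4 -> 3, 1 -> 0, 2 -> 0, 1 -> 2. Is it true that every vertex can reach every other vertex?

There is no directed path from 1 to 3, so the graph is not strongly connected.

No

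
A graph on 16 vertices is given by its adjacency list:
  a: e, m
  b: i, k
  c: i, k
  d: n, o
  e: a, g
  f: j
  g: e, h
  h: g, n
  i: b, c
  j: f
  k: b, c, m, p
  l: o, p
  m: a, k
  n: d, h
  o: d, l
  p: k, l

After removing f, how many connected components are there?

2

With f gone, the remaining components are: {j}; {a, b, c, d, e, g, h, i, k, l, m, n, o, p}.
That is 2 components.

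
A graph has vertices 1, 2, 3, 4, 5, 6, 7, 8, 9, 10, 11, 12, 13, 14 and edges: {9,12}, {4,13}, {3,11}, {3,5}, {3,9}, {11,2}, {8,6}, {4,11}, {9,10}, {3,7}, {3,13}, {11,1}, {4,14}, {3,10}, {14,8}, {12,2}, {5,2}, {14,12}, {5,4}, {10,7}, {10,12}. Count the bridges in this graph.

The edges on the cycle 3-9-10-7-3 are not bridges since each lies on that cycle.
But removing 6-8 disconnects 6 from 8; removing 14-8 disconnects 14 from 8; removing 11-1 disconnects 11 from 1 — these are bridges.
That makes 3 bridges.

3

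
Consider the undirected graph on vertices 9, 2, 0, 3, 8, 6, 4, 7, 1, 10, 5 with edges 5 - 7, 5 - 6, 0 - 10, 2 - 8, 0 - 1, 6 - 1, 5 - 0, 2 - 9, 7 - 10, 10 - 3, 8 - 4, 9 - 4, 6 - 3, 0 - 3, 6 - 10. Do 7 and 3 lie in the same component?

From 7 we can reach 0, 1, 3, 5, 6, 7, 10, which includes 3.

Yes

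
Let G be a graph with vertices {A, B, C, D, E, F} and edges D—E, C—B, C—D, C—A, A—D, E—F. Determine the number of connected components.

Starting from A we can reach A, B, C, D, E, F. That is one component of size 6.
Total: 1 component.

1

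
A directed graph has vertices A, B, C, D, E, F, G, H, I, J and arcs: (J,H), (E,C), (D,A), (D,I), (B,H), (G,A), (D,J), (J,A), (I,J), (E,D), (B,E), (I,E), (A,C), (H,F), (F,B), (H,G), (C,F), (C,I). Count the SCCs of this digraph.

{A, B, C, D, E, F, G, H, I, J} are all mutually reachable — one SCC of size 10.
That gives 1 strongly connected component.

1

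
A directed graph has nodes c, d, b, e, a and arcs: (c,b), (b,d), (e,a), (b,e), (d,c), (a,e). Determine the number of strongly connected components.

{b, c, d} are all mutually reachable — one SCC of size 3.
{a, e} are all mutually reachable — one SCC of size 2.
That gives 2 strongly connected components.

2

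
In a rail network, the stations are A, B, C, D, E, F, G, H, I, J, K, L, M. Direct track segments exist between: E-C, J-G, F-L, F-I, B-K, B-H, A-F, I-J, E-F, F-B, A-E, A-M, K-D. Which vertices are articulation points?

A, B, E, F, I, J, K

Removing A increases the component count from 1 to 2, so A is a cut vertex.
Removing B increases the component count from 1 to 3, so B is a cut vertex.
Removing E increases the component count from 1 to 2, so E is a cut vertex.
Likewise F, I, J, K are cut vertices.
By contrast removing C leaves 1 component; it is not a cut vertex. No other vertex is a cut vertex either.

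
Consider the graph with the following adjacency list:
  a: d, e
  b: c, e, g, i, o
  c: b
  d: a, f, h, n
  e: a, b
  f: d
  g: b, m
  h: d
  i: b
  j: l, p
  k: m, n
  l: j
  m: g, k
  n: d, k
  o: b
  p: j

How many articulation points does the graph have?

3

Removing b increases the component count from 2 to 5, so b is a cut vertex.
Removing d increases the component count from 2 to 4, so d is a cut vertex.
Removing j increases the component count from 2 to 3, so j is a cut vertex.
By contrast removing e leaves 2 components; it is not a cut vertex. No other vertex is a cut vertex either.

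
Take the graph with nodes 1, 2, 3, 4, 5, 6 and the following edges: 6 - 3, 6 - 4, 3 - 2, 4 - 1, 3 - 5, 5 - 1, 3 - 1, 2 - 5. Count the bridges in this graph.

0

The edges on the cycle 3-2-5-3 are not bridges since each lies on that cycle.
Every edge lies on some cycle, so there are no bridges.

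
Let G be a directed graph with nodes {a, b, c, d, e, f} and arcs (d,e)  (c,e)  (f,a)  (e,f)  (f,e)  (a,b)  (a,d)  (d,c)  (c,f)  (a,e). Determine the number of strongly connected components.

{a, c, d, e, f} are all mutually reachable — one SCC of size 5.
{b} is an SCC by itself.
That gives 2 strongly connected components.

2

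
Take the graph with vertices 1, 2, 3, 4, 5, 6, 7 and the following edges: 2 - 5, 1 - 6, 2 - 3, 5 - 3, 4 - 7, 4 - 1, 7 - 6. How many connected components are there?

Starting from 2 we can reach 2, 3, 5. That is one component of size 3.
Starting from 1 we can reach 1, 4, 6, 7. That is one component of size 4.
Total: 2 components.

2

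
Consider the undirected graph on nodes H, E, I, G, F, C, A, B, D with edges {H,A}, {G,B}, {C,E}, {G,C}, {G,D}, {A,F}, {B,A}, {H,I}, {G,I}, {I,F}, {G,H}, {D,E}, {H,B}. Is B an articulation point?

Deleting B leaves 1 component (was 1) (its neighbors A, G, H remain connected to each other), so B is not a cut vertex.

No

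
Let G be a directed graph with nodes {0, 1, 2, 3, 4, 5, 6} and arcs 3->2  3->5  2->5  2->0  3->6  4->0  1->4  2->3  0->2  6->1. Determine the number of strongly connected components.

{0, 1, 2, 3, 4, 6} are all mutually reachable — one SCC of size 6.
{5} is an SCC by itself.
That gives 2 strongly connected components.

2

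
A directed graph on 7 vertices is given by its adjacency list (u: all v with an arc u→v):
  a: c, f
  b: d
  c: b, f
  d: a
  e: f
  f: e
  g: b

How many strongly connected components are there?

{a, b, c, d} are all mutually reachable — one SCC of size 4.
{e, f} are all mutually reachable — one SCC of size 2.
{g} is an SCC by itself.
That gives 3 strongly connected components.

3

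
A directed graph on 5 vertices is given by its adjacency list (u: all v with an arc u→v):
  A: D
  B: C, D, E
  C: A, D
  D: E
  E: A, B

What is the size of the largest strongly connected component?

5

{A, B, C, D, E} are all mutually reachable — one SCC of size 5.
The largest has 5 vertices.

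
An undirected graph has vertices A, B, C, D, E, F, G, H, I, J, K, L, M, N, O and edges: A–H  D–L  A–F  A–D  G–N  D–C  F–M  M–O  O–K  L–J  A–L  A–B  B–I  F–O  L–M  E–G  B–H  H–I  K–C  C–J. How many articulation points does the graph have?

Removing A increases the component count from 2 to 3, so A is a cut vertex.
Removing G increases the component count from 2 to 3, so G is a cut vertex.
By contrast removing M leaves 2 components; it is not a cut vertex. No other vertex is a cut vertex either.

2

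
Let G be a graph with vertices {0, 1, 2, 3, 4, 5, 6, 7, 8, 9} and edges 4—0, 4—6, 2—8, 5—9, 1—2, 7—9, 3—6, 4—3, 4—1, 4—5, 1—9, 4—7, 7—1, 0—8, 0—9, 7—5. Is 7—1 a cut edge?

After removing 7—1, the path 7-4-1 still connects them, so the edge is not a bridge.

No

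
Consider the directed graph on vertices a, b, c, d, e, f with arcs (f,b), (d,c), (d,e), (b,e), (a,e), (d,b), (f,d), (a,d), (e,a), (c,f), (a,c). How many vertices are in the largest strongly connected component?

6

{a, b, c, d, e, f} are all mutually reachable — one SCC of size 6.
The largest has 6 vertices.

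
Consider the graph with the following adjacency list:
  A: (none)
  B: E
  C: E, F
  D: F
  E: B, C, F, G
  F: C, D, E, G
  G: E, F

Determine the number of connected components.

A is isolated — a component by itself.
Starting from B we can reach B, C, D, E, F, G. That is one component of size 6.
Total: 2 components.

2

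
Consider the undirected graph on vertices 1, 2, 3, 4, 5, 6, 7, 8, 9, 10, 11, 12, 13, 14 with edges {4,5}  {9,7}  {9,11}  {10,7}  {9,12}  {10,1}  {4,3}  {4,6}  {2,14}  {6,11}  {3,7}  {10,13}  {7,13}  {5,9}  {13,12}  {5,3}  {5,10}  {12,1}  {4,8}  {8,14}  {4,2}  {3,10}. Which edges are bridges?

none

The edges on the cycle 4-5-3-4 are not bridges since each lies on that cycle.
Every edge lies on some cycle, so there are no bridges.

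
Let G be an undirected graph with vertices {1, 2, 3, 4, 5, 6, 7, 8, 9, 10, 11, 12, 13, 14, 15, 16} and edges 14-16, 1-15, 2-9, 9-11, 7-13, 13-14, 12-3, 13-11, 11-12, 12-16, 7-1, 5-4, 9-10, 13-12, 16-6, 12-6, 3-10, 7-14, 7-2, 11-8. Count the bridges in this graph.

The edges on the cycle 9-11-12-3-10-9 are not bridges since each lies on that cycle.
But removing 15-1 disconnects 15 from 1; removing 5-4 disconnects 5 from 4; removing 1-7 disconnects 1 from 7; removing 11-8 disconnects 11 from 8 — these are bridges.
That makes 4 bridges.

4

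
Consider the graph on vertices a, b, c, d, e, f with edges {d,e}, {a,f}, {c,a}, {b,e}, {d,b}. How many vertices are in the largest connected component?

3

Starting from a we can reach a, c, f. That is one component of size 3.
Starting from b we can reach b, d, e. That is one component of size 3.
The largest has 3 vertices.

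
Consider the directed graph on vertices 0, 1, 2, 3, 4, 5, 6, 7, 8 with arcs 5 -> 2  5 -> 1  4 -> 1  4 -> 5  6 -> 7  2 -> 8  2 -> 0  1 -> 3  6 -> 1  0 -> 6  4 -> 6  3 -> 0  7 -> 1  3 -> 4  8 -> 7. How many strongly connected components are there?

1

{0, 1, 2, 3, 4, 5, 6, 7, 8} are all mutually reachable — one SCC of size 9.
That gives 1 strongly connected component.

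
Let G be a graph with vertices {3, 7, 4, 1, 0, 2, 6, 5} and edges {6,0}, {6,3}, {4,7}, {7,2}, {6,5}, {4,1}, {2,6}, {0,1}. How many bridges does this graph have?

The edges on the cycle 4-7-2-6-0-1-4 are not bridges since each lies on that cycle.
But removing 6—3 disconnects 6 from 3; removing 6—5 disconnects 6 from 5 — these are bridges.
That makes 2 bridges.

2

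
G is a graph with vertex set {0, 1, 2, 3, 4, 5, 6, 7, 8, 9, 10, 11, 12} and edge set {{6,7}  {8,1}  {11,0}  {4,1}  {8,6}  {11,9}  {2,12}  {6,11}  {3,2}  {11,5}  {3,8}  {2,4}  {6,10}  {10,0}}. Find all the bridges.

The edges on the cycle 6-10-0-11-6 are not bridges since each lies on that cycle.
But removing 12-2 disconnects 12 from 2; removing 7-6 disconnects 7 from 6; removing 5-11 disconnects 5 from 11; removing 8-6 disconnects 8 from 6 — these are bridges.
In total 5 edges are bridges.

11-5, 11-9, 12-2, 6-7, 6-8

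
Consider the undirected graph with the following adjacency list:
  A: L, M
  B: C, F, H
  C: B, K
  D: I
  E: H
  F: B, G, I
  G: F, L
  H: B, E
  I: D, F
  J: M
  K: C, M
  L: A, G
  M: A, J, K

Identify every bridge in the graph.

B-H, D-I, E-H, F-I, J-M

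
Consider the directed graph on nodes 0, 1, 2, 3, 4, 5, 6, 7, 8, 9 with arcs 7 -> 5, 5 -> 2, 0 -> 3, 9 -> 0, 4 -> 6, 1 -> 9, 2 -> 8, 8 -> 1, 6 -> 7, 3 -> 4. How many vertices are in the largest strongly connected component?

{0, 1, 2, 3, 4, 5, 6, 7, 8, 9} are all mutually reachable — one SCC of size 10.
The largest has 10 vertices.

10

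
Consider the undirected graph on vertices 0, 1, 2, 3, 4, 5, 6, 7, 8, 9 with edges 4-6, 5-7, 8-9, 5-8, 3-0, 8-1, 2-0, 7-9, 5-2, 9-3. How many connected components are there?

Starting from 4 we can reach 4, 6. That is one component of size 2.
Starting from 0 we can reach 0, 1, 2, 3, 5, 7, 8, 9. That is one component of size 8.
Total: 2 components.

2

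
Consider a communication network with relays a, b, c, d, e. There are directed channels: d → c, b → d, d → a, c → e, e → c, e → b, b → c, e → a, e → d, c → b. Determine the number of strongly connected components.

{b, c, d, e} are all mutually reachable — one SCC of size 4.
{a} is an SCC by itself.
That gives 2 strongly connected components.

2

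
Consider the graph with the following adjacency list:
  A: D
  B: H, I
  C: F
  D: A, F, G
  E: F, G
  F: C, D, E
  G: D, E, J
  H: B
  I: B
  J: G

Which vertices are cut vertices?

B, D, F, G

Removing B increases the component count from 2 to 3, so B is a cut vertex.
Removing D increases the component count from 2 to 3, so D is a cut vertex.
Removing F increases the component count from 2 to 3, so F is a cut vertex.
Likewise G is a cut vertex.
By contrast removing A leaves 2 components; it is not a cut vertex. No other vertex is a cut vertex either.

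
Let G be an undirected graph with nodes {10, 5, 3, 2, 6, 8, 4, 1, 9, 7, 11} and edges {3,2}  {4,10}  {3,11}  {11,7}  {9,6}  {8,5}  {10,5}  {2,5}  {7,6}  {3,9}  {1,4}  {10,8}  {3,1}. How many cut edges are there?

The edges on the cycle 10-8-5-10 are not bridges since each lies on that cycle.
Every edge lies on some cycle, so there are no bridges.

0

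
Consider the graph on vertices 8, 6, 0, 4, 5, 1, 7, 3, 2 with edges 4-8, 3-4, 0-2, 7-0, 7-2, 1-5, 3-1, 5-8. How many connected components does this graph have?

3

6 is isolated — a component by itself.
Starting from 0 we can reach 0, 2, 7. That is one component of size 3.
Starting from 1 we can reach 1, 3, 4, 5, 8. That is one component of size 5.
Total: 3 components.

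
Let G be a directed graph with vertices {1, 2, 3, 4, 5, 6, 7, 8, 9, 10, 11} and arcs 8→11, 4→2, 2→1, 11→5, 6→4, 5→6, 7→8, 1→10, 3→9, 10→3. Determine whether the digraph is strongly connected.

No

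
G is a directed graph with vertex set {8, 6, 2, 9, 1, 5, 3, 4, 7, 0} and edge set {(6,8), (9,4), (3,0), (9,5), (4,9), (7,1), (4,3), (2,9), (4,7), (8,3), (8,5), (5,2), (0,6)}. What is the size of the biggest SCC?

8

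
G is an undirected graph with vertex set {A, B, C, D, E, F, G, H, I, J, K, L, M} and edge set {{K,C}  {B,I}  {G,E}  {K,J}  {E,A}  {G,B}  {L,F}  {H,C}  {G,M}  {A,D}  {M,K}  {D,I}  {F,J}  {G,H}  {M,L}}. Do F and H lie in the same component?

Yes

From F we can reach A, B, C, D, E, F, G, H, I, J, K, L, M, which includes H.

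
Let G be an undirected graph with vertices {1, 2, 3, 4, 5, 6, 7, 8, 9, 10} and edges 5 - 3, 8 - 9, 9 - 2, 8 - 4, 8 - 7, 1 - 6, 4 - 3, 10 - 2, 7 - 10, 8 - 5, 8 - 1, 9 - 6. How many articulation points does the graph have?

Removing 8 increases the component count from 1 to 2, so 8 is a cut vertex.
By contrast removing 6 leaves 1 component; it is not a cut vertex. No other vertex is a cut vertex either.

1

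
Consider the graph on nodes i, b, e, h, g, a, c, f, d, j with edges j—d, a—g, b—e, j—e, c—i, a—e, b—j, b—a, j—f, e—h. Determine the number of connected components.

2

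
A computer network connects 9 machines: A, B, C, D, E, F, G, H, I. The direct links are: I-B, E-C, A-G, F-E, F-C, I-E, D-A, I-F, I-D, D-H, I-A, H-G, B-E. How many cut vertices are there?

Removing I increases the component count from 1 to 2, so I is a cut vertex.
By contrast removing C leaves 1 component; it is not a cut vertex. No other vertex is a cut vertex either.

1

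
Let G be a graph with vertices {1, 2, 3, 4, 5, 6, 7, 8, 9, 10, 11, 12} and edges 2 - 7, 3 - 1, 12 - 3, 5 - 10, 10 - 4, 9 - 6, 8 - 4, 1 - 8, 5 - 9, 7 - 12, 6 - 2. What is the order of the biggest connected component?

11

11 is isolated — a component by itself.
Starting from 1 we can reach 1, 2, 3, 4, 5, 6, 7, 8, 9, 10, 12. That is one component of size 11.
The largest has 11 vertices.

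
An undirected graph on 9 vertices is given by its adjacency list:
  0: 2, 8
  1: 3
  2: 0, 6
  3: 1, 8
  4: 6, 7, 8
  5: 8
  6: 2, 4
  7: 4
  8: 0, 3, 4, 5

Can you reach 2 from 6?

Yes

From 6 we can reach 0, 1, 2, 3, 4, 5, 6, 7, 8, which includes 2.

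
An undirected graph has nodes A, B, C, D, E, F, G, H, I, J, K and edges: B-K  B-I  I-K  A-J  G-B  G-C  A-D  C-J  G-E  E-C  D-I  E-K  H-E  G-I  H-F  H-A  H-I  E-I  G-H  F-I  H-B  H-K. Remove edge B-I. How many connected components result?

B and I are still connected via B-G-I, so the component count stays at 1.

1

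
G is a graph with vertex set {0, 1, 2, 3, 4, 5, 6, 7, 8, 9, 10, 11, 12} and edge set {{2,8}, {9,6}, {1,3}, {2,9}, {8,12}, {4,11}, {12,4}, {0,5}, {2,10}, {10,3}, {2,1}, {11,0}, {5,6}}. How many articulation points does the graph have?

1

Removing 2 increases the component count from 2 to 3, so 2 is a cut vertex.
By contrast removing 9 leaves 2 components; it is not a cut vertex. No other vertex is a cut vertex either.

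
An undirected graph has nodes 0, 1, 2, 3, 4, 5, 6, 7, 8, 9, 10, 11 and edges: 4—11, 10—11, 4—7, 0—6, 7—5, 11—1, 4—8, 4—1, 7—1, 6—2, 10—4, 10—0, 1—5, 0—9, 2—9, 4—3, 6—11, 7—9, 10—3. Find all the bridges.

4-8

The edges on the cycle 10-0-6-2-9-7-4-10 are not bridges since each lies on that cycle.
But removing 8—4 disconnects 8 from 4 — this is a bridge.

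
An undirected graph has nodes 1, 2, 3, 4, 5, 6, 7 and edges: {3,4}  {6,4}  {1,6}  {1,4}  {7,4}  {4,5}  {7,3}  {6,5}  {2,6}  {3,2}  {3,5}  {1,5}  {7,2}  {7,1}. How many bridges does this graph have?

0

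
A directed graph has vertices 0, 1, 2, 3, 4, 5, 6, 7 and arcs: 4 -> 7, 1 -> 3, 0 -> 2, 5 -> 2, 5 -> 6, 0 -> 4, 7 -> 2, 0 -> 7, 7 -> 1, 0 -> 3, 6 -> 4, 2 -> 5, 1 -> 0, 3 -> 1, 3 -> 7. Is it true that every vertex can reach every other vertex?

Yes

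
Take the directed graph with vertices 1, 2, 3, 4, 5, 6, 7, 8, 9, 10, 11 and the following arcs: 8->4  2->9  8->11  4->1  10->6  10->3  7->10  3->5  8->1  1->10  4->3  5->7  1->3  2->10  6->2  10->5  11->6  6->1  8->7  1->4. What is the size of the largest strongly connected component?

8

{1, 2, 3, 4, 5, 6, 7, 10} are all mutually reachable — one SCC of size 8.
{11} is an SCC by itself.
{9} is an SCC by itself.
{8} is an SCC by itself.
The largest has 8 vertices.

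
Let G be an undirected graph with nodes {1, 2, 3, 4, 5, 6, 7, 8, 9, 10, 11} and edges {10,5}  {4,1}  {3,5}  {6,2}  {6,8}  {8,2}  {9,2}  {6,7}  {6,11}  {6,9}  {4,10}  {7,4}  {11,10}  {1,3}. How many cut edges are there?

The edges on the cycle 6-9-2-6 are not bridges since each lies on that cycle.
Every edge lies on some cycle, so there are no bridges.

0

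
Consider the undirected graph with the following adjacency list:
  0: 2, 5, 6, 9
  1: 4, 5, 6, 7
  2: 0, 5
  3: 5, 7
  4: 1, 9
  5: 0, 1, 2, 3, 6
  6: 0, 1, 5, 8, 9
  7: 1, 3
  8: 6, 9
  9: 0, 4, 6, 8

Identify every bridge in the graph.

none

The edges on the cycle 5-0-9-6-5 are not bridges since each lies on that cycle.
Every edge lies on some cycle, so there are no bridges.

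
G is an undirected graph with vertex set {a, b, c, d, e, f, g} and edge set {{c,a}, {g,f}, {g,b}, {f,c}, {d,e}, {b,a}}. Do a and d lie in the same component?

No

The component containing a is {a, b, c, f, g}, and d is not in it.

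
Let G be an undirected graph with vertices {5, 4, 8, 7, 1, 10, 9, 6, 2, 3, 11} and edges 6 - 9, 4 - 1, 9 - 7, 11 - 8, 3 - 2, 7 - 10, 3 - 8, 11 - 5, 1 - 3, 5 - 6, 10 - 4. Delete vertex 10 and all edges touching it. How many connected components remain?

1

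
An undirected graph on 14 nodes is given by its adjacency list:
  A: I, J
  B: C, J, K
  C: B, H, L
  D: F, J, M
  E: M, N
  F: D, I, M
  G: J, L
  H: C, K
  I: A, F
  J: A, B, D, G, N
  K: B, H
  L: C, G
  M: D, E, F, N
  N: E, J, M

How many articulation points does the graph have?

Removing J increases the component count from 1 to 2, so J is a cut vertex.
By contrast removing M leaves 1 component; it is not a cut vertex. No other vertex is a cut vertex either.

1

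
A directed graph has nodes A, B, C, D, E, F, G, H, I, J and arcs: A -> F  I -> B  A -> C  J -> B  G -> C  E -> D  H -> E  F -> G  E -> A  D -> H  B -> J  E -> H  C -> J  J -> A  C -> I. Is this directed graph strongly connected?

No

There is no directed path from B to D, so the graph is not strongly connected.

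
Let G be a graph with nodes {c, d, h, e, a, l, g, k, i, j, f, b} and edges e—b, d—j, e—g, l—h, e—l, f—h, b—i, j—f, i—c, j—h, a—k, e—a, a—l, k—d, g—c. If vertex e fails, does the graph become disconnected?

Deleting e raises the number of components from 1 to 2, so e is a cut vertex.

Yes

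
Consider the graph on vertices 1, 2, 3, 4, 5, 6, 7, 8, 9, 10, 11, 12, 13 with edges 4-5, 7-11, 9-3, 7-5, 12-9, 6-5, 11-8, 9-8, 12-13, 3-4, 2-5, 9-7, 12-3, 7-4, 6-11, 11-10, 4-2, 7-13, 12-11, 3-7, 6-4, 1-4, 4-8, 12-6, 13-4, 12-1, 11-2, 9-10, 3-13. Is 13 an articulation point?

No

Deleting 13 leaves 1 component (was 1) (its neighbors 3, 4, 7, 12 remain connected to each other), so 13 is not a cut vertex.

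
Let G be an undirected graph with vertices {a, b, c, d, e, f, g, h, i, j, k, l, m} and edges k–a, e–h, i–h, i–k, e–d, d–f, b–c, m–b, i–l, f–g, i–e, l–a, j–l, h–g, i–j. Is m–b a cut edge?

Removing m–b leaves no path between m and b: the component count goes from 2 to 3. So it is a bridge.

Yes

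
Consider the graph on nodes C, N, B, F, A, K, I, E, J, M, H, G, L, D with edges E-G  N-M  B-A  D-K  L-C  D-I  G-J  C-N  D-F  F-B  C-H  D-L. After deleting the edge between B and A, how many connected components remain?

3

Before removal there are 2 components.
B-A is a bridge — removing it separates B's side from A's side.
After removal: 3 components.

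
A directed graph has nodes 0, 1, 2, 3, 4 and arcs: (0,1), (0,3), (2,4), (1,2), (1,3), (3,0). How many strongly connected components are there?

3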